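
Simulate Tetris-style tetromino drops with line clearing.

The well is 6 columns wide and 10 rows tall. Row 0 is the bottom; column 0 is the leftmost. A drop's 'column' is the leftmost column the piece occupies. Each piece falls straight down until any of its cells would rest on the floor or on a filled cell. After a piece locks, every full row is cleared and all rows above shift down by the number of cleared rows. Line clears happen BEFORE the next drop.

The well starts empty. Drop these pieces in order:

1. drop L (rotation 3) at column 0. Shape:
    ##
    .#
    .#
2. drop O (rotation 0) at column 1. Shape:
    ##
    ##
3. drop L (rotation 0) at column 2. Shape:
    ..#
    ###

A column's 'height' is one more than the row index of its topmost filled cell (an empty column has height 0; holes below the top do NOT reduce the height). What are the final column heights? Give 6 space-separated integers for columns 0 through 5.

Answer: 3 5 6 6 7 0

Derivation:
Drop 1: L rot3 at col 0 lands with bottom-row=0; cleared 0 line(s) (total 0); column heights now [3 3 0 0 0 0], max=3
Drop 2: O rot0 at col 1 lands with bottom-row=3; cleared 0 line(s) (total 0); column heights now [3 5 5 0 0 0], max=5
Drop 3: L rot0 at col 2 lands with bottom-row=5; cleared 0 line(s) (total 0); column heights now [3 5 6 6 7 0], max=7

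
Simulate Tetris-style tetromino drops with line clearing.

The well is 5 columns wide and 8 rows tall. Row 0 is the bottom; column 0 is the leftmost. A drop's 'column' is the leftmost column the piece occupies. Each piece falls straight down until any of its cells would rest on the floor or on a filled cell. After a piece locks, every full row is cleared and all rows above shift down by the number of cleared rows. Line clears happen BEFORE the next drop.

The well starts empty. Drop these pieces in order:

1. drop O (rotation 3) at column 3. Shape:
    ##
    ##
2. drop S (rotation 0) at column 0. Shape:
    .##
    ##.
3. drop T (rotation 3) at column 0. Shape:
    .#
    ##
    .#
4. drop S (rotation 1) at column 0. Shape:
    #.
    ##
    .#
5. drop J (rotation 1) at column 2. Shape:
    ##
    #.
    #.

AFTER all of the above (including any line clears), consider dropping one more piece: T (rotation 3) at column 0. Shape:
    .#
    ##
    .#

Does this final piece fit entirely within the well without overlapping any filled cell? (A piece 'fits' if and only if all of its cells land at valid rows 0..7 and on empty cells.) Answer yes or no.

Drop 1: O rot3 at col 3 lands with bottom-row=0; cleared 0 line(s) (total 0); column heights now [0 0 0 2 2], max=2
Drop 2: S rot0 at col 0 lands with bottom-row=0; cleared 0 line(s) (total 0); column heights now [1 2 2 2 2], max=2
Drop 3: T rot3 at col 0 lands with bottom-row=2; cleared 0 line(s) (total 0); column heights now [4 5 2 2 2], max=5
Drop 4: S rot1 at col 0 lands with bottom-row=5; cleared 0 line(s) (total 0); column heights now [8 7 2 2 2], max=8
Drop 5: J rot1 at col 2 lands with bottom-row=2; cleared 0 line(s) (total 0); column heights now [8 7 5 5 2], max=8
Test piece T rot3 at col 0 (width 2): heights before test = [8 7 5 5 2]; fits = False

Answer: no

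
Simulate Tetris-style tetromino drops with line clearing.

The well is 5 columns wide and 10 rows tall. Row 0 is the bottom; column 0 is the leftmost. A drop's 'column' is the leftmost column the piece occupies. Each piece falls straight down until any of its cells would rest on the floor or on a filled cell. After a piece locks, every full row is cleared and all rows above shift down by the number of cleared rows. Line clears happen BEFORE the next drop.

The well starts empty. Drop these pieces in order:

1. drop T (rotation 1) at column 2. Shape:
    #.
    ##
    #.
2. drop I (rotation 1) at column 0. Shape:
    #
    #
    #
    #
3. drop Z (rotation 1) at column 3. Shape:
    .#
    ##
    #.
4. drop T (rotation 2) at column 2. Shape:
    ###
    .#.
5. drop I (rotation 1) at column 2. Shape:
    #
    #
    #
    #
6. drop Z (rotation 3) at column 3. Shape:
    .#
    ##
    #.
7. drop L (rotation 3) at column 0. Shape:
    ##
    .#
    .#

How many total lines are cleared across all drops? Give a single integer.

Answer: 0

Derivation:
Drop 1: T rot1 at col 2 lands with bottom-row=0; cleared 0 line(s) (total 0); column heights now [0 0 3 2 0], max=3
Drop 2: I rot1 at col 0 lands with bottom-row=0; cleared 0 line(s) (total 0); column heights now [4 0 3 2 0], max=4
Drop 3: Z rot1 at col 3 lands with bottom-row=2; cleared 0 line(s) (total 0); column heights now [4 0 3 4 5], max=5
Drop 4: T rot2 at col 2 lands with bottom-row=4; cleared 0 line(s) (total 0); column heights now [4 0 6 6 6], max=6
Drop 5: I rot1 at col 2 lands with bottom-row=6; cleared 0 line(s) (total 0); column heights now [4 0 10 6 6], max=10
Drop 6: Z rot3 at col 3 lands with bottom-row=6; cleared 0 line(s) (total 0); column heights now [4 0 10 8 9], max=10
Drop 7: L rot3 at col 0 lands with bottom-row=2; cleared 0 line(s) (total 0); column heights now [5 5 10 8 9], max=10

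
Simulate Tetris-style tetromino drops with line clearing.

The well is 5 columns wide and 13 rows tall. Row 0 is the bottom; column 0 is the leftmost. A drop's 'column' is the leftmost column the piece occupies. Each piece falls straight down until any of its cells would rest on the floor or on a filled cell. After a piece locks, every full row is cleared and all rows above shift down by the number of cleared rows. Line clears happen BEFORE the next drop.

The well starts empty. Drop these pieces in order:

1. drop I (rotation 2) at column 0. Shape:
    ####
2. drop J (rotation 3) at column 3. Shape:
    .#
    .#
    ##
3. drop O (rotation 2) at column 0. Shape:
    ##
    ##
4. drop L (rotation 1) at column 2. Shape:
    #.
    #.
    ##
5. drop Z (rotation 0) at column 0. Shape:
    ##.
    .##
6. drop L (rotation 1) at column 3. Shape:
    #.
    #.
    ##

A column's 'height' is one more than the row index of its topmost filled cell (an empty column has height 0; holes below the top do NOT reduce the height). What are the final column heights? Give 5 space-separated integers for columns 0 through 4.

Drop 1: I rot2 at col 0 lands with bottom-row=0; cleared 0 line(s) (total 0); column heights now [1 1 1 1 0], max=1
Drop 2: J rot3 at col 3 lands with bottom-row=1; cleared 0 line(s) (total 0); column heights now [1 1 1 2 4], max=4
Drop 3: O rot2 at col 0 lands with bottom-row=1; cleared 0 line(s) (total 0); column heights now [3 3 1 2 4], max=4
Drop 4: L rot1 at col 2 lands with bottom-row=2; cleared 1 line(s) (total 1); column heights now [2 2 4 2 3], max=4
Drop 5: Z rot0 at col 0 lands with bottom-row=4; cleared 0 line(s) (total 1); column heights now [6 6 5 2 3], max=6
Drop 6: L rot1 at col 3 lands with bottom-row=3; cleared 0 line(s) (total 1); column heights now [6 6 5 6 4], max=6

Answer: 6 6 5 6 4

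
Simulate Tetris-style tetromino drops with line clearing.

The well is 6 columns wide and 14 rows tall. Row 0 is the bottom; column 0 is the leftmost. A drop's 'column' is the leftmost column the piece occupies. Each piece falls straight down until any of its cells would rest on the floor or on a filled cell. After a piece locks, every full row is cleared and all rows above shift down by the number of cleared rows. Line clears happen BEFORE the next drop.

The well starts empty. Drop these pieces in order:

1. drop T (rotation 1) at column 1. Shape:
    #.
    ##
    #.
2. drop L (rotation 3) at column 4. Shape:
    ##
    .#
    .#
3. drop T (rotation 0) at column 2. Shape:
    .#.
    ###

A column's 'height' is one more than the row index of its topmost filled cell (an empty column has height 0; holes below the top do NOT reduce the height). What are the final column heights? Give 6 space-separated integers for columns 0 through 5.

Drop 1: T rot1 at col 1 lands with bottom-row=0; cleared 0 line(s) (total 0); column heights now [0 3 2 0 0 0], max=3
Drop 2: L rot3 at col 4 lands with bottom-row=0; cleared 0 line(s) (total 0); column heights now [0 3 2 0 3 3], max=3
Drop 3: T rot0 at col 2 lands with bottom-row=3; cleared 0 line(s) (total 0); column heights now [0 3 4 5 4 3], max=5

Answer: 0 3 4 5 4 3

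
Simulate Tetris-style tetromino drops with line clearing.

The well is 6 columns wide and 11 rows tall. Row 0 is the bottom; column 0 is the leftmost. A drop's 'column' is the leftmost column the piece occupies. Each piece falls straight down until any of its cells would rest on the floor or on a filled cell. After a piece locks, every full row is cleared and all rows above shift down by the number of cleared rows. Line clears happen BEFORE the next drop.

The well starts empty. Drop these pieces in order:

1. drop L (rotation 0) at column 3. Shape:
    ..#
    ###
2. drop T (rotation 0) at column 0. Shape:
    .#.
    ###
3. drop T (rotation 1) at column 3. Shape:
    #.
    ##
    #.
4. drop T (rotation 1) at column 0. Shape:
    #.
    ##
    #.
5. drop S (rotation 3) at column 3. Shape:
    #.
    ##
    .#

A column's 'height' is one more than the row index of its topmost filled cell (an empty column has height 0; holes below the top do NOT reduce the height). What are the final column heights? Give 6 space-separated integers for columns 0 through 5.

Drop 1: L rot0 at col 3 lands with bottom-row=0; cleared 0 line(s) (total 0); column heights now [0 0 0 1 1 2], max=2
Drop 2: T rot0 at col 0 lands with bottom-row=0; cleared 1 line(s) (total 1); column heights now [0 1 0 0 0 1], max=1
Drop 3: T rot1 at col 3 lands with bottom-row=0; cleared 0 line(s) (total 1); column heights now [0 1 0 3 2 1], max=3
Drop 4: T rot1 at col 0 lands with bottom-row=0; cleared 0 line(s) (total 1); column heights now [3 2 0 3 2 1], max=3
Drop 5: S rot3 at col 3 lands with bottom-row=2; cleared 0 line(s) (total 1); column heights now [3 2 0 5 4 1], max=5

Answer: 3 2 0 5 4 1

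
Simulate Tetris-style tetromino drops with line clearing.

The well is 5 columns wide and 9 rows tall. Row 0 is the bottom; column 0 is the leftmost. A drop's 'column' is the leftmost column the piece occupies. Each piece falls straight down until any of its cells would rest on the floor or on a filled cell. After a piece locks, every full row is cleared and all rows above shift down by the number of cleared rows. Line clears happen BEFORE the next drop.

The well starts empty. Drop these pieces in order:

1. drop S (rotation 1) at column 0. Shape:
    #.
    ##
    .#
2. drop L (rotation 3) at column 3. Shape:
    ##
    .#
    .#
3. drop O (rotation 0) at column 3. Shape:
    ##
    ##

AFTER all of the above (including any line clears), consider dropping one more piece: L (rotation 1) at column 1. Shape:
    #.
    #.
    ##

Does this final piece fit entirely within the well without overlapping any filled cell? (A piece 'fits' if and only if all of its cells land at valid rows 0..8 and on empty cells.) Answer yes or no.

Answer: yes

Derivation:
Drop 1: S rot1 at col 0 lands with bottom-row=0; cleared 0 line(s) (total 0); column heights now [3 2 0 0 0], max=3
Drop 2: L rot3 at col 3 lands with bottom-row=0; cleared 0 line(s) (total 0); column heights now [3 2 0 3 3], max=3
Drop 3: O rot0 at col 3 lands with bottom-row=3; cleared 0 line(s) (total 0); column heights now [3 2 0 5 5], max=5
Test piece L rot1 at col 1 (width 2): heights before test = [3 2 0 5 5]; fits = True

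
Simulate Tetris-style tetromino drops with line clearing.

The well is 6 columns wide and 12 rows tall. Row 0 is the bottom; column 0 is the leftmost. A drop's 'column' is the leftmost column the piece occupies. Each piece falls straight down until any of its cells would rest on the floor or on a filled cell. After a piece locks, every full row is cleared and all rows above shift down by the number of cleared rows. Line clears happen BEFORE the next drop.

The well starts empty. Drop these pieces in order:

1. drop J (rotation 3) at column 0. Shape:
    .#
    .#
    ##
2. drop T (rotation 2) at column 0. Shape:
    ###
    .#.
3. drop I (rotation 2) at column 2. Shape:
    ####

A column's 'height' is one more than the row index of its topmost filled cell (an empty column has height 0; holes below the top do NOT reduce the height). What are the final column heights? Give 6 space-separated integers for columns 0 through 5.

Answer: 5 5 6 6 6 6

Derivation:
Drop 1: J rot3 at col 0 lands with bottom-row=0; cleared 0 line(s) (total 0); column heights now [1 3 0 0 0 0], max=3
Drop 2: T rot2 at col 0 lands with bottom-row=3; cleared 0 line(s) (total 0); column heights now [5 5 5 0 0 0], max=5
Drop 3: I rot2 at col 2 lands with bottom-row=5; cleared 0 line(s) (total 0); column heights now [5 5 6 6 6 6], max=6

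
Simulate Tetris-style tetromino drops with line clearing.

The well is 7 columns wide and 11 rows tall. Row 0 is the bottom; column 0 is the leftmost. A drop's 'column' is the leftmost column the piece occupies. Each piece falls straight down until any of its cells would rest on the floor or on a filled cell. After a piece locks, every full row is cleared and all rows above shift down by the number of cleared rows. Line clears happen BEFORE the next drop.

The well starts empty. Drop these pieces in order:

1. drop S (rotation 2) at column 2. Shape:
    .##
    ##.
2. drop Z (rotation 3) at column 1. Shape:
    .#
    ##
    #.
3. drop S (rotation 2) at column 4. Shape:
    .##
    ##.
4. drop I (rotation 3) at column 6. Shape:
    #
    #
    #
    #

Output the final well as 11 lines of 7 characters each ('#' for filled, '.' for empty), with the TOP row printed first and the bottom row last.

Answer: .......
.......
.......
......#
......#
......#
......#
.....##
..#.##.
.####..
.###...

Derivation:
Drop 1: S rot2 at col 2 lands with bottom-row=0; cleared 0 line(s) (total 0); column heights now [0 0 1 2 2 0 0], max=2
Drop 2: Z rot3 at col 1 lands with bottom-row=0; cleared 0 line(s) (total 0); column heights now [0 2 3 2 2 0 0], max=3
Drop 3: S rot2 at col 4 lands with bottom-row=2; cleared 0 line(s) (total 0); column heights now [0 2 3 2 3 4 4], max=4
Drop 4: I rot3 at col 6 lands with bottom-row=4; cleared 0 line(s) (total 0); column heights now [0 2 3 2 3 4 8], max=8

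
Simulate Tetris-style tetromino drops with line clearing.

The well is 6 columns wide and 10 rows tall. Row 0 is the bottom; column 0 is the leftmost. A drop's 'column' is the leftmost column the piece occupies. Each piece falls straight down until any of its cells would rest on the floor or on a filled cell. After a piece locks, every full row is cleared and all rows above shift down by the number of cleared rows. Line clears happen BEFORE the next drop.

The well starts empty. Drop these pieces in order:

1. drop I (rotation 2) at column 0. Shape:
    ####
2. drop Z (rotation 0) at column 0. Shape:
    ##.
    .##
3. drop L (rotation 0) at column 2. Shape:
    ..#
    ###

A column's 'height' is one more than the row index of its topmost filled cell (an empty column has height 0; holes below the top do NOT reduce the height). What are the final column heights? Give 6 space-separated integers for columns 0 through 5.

Answer: 3 3 3 3 4 0

Derivation:
Drop 1: I rot2 at col 0 lands with bottom-row=0; cleared 0 line(s) (total 0); column heights now [1 1 1 1 0 0], max=1
Drop 2: Z rot0 at col 0 lands with bottom-row=1; cleared 0 line(s) (total 0); column heights now [3 3 2 1 0 0], max=3
Drop 3: L rot0 at col 2 lands with bottom-row=2; cleared 0 line(s) (total 0); column heights now [3 3 3 3 4 0], max=4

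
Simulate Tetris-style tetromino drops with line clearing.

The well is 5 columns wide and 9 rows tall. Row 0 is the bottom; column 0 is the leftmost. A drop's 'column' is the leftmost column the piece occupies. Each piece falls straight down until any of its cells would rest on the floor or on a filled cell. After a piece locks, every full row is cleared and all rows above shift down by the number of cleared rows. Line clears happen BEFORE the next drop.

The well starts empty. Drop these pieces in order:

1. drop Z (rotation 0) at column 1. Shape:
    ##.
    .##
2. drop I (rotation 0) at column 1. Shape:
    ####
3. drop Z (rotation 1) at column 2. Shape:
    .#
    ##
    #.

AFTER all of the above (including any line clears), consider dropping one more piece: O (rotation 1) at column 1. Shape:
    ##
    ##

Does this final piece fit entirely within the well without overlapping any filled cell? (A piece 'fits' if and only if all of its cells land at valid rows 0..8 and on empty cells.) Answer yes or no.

Drop 1: Z rot0 at col 1 lands with bottom-row=0; cleared 0 line(s) (total 0); column heights now [0 2 2 1 0], max=2
Drop 2: I rot0 at col 1 lands with bottom-row=2; cleared 0 line(s) (total 0); column heights now [0 3 3 3 3], max=3
Drop 3: Z rot1 at col 2 lands with bottom-row=3; cleared 0 line(s) (total 0); column heights now [0 3 5 6 3], max=6
Test piece O rot1 at col 1 (width 2): heights before test = [0 3 5 6 3]; fits = True

Answer: yes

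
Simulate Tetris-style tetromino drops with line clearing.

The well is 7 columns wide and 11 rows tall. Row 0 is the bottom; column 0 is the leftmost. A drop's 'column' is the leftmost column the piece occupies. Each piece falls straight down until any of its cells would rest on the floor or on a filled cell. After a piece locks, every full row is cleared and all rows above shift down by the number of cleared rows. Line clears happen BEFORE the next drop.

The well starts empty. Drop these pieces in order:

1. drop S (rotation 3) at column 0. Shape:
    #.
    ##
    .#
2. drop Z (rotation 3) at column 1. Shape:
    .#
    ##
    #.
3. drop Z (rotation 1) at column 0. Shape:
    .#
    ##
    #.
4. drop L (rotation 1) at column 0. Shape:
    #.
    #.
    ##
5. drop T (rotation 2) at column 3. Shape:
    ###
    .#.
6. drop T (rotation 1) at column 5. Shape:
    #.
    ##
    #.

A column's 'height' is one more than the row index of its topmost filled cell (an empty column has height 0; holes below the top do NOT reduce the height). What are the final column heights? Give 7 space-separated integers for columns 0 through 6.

Drop 1: S rot3 at col 0 lands with bottom-row=0; cleared 0 line(s) (total 0); column heights now [3 2 0 0 0 0 0], max=3
Drop 2: Z rot3 at col 1 lands with bottom-row=2; cleared 0 line(s) (total 0); column heights now [3 4 5 0 0 0 0], max=5
Drop 3: Z rot1 at col 0 lands with bottom-row=3; cleared 0 line(s) (total 0); column heights now [5 6 5 0 0 0 0], max=6
Drop 4: L rot1 at col 0 lands with bottom-row=6; cleared 0 line(s) (total 0); column heights now [9 7 5 0 0 0 0], max=9
Drop 5: T rot2 at col 3 lands with bottom-row=0; cleared 0 line(s) (total 0); column heights now [9 7 5 2 2 2 0], max=9
Drop 6: T rot1 at col 5 lands with bottom-row=2; cleared 0 line(s) (total 0); column heights now [9 7 5 2 2 5 4], max=9

Answer: 9 7 5 2 2 5 4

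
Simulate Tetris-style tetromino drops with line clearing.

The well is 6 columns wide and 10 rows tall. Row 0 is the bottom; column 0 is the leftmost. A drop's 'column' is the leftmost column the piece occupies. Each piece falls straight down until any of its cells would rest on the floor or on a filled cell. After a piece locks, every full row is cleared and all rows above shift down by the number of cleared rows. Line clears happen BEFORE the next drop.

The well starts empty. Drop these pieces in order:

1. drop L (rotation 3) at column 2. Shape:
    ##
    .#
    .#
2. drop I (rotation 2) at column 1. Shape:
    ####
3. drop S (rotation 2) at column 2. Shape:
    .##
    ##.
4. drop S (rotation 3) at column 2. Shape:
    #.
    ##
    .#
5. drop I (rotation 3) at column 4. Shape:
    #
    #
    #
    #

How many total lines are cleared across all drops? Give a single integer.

Drop 1: L rot3 at col 2 lands with bottom-row=0; cleared 0 line(s) (total 0); column heights now [0 0 3 3 0 0], max=3
Drop 2: I rot2 at col 1 lands with bottom-row=3; cleared 0 line(s) (total 0); column heights now [0 4 4 4 4 0], max=4
Drop 3: S rot2 at col 2 lands with bottom-row=4; cleared 0 line(s) (total 0); column heights now [0 4 5 6 6 0], max=6
Drop 4: S rot3 at col 2 lands with bottom-row=6; cleared 0 line(s) (total 0); column heights now [0 4 9 8 6 0], max=9
Drop 5: I rot3 at col 4 lands with bottom-row=6; cleared 0 line(s) (total 0); column heights now [0 4 9 8 10 0], max=10

Answer: 0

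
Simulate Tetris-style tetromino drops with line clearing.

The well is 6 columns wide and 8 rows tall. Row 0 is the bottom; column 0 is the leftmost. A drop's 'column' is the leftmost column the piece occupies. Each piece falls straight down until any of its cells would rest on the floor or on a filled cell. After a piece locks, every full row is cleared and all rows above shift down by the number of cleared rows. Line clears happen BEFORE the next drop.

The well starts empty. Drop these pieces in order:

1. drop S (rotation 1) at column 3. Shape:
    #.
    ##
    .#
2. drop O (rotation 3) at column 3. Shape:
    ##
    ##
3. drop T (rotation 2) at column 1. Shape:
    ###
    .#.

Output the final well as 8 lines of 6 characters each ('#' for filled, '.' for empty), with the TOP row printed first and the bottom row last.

Answer: ......
......
.###..
..###.
...##.
...#..
...##.
....#.

Derivation:
Drop 1: S rot1 at col 3 lands with bottom-row=0; cleared 0 line(s) (total 0); column heights now [0 0 0 3 2 0], max=3
Drop 2: O rot3 at col 3 lands with bottom-row=3; cleared 0 line(s) (total 0); column heights now [0 0 0 5 5 0], max=5
Drop 3: T rot2 at col 1 lands with bottom-row=4; cleared 0 line(s) (total 0); column heights now [0 6 6 6 5 0], max=6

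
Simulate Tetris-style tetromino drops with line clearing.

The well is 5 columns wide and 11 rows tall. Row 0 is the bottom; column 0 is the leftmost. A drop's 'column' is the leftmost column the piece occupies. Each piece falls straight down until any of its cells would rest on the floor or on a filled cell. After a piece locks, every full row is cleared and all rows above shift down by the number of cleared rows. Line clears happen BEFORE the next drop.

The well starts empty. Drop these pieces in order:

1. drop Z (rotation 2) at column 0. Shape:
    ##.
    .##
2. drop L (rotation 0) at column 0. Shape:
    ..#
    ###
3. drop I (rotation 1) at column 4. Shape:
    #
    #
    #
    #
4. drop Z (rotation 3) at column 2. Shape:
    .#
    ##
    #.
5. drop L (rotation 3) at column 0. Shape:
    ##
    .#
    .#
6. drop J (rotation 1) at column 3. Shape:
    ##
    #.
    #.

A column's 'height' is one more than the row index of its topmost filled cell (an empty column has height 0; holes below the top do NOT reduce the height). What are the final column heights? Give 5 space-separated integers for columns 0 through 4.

Answer: 6 6 6 10 10

Derivation:
Drop 1: Z rot2 at col 0 lands with bottom-row=0; cleared 0 line(s) (total 0); column heights now [2 2 1 0 0], max=2
Drop 2: L rot0 at col 0 lands with bottom-row=2; cleared 0 line(s) (total 0); column heights now [3 3 4 0 0], max=4
Drop 3: I rot1 at col 4 lands with bottom-row=0; cleared 0 line(s) (total 0); column heights now [3 3 4 0 4], max=4
Drop 4: Z rot3 at col 2 lands with bottom-row=4; cleared 0 line(s) (total 0); column heights now [3 3 6 7 4], max=7
Drop 5: L rot3 at col 0 lands with bottom-row=3; cleared 0 line(s) (total 0); column heights now [6 6 6 7 4], max=7
Drop 6: J rot1 at col 3 lands with bottom-row=7; cleared 0 line(s) (total 0); column heights now [6 6 6 10 10], max=10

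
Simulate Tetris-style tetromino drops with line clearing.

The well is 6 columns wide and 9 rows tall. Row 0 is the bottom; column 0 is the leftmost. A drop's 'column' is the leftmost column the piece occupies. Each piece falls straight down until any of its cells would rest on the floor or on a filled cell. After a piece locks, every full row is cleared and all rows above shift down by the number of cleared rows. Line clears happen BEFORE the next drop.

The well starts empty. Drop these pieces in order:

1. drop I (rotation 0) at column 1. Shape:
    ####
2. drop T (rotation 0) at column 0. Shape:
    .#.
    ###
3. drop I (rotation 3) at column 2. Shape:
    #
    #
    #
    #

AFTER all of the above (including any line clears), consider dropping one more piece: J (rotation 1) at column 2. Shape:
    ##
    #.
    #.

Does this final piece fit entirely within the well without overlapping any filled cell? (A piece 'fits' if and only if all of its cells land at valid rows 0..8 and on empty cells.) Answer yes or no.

Drop 1: I rot0 at col 1 lands with bottom-row=0; cleared 0 line(s) (total 0); column heights now [0 1 1 1 1 0], max=1
Drop 2: T rot0 at col 0 lands with bottom-row=1; cleared 0 line(s) (total 0); column heights now [2 3 2 1 1 0], max=3
Drop 3: I rot3 at col 2 lands with bottom-row=2; cleared 0 line(s) (total 0); column heights now [2 3 6 1 1 0], max=6
Test piece J rot1 at col 2 (width 2): heights before test = [2 3 6 1 1 0]; fits = True

Answer: yes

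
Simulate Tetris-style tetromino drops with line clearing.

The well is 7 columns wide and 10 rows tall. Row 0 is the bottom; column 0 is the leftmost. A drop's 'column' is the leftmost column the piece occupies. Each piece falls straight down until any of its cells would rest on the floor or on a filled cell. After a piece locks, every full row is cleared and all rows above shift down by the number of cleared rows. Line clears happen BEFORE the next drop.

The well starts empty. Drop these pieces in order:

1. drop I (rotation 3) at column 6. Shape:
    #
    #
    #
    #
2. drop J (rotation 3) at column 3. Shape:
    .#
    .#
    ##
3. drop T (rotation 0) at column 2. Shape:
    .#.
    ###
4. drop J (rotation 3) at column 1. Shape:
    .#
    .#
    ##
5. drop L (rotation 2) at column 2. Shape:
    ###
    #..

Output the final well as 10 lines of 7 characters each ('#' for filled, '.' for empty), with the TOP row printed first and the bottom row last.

Drop 1: I rot3 at col 6 lands with bottom-row=0; cleared 0 line(s) (total 0); column heights now [0 0 0 0 0 0 4], max=4
Drop 2: J rot3 at col 3 lands with bottom-row=0; cleared 0 line(s) (total 0); column heights now [0 0 0 1 3 0 4], max=4
Drop 3: T rot0 at col 2 lands with bottom-row=3; cleared 0 line(s) (total 0); column heights now [0 0 4 5 4 0 4], max=5
Drop 4: J rot3 at col 1 lands with bottom-row=4; cleared 0 line(s) (total 0); column heights now [0 5 7 5 4 0 4], max=7
Drop 5: L rot2 at col 2 lands with bottom-row=7; cleared 0 line(s) (total 0); column heights now [0 5 9 9 9 0 4], max=9

Answer: .......
..###..
..#....
..#....
..#....
.###...
..###.#
....#.#
....#.#
...##.#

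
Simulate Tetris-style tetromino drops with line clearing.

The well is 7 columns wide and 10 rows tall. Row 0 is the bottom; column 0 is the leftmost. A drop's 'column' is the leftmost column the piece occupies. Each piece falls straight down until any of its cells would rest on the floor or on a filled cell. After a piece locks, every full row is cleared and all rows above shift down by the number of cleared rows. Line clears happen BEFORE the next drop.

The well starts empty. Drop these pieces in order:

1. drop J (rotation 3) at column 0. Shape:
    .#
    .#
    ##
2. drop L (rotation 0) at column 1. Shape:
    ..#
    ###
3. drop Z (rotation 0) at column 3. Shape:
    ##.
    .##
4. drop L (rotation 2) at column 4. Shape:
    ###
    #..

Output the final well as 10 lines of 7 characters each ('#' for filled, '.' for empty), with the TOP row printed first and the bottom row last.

Drop 1: J rot3 at col 0 lands with bottom-row=0; cleared 0 line(s) (total 0); column heights now [1 3 0 0 0 0 0], max=3
Drop 2: L rot0 at col 1 lands with bottom-row=3; cleared 0 line(s) (total 0); column heights now [1 4 4 5 0 0 0], max=5
Drop 3: Z rot0 at col 3 lands with bottom-row=4; cleared 0 line(s) (total 0); column heights now [1 4 4 6 6 5 0], max=6
Drop 4: L rot2 at col 4 lands with bottom-row=6; cleared 0 line(s) (total 0); column heights now [1 4 4 6 8 8 8], max=8

Answer: .......
.......
....###
....#..
...##..
...###.
.###...
.#.....
.#.....
##.....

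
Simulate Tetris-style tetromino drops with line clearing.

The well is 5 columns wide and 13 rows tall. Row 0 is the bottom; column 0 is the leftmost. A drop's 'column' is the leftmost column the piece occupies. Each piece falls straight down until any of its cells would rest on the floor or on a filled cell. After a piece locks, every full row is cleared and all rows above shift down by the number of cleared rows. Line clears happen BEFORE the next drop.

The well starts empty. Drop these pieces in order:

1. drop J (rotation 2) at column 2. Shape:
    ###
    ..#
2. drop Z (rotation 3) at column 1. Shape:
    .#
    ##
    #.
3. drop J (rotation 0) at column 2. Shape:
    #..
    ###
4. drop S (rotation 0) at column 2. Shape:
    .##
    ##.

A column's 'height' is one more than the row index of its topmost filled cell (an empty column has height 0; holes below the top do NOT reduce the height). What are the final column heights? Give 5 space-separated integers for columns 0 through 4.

Drop 1: J rot2 at col 2 lands with bottom-row=0; cleared 0 line(s) (total 0); column heights now [0 0 2 2 2], max=2
Drop 2: Z rot3 at col 1 lands with bottom-row=1; cleared 0 line(s) (total 0); column heights now [0 3 4 2 2], max=4
Drop 3: J rot0 at col 2 lands with bottom-row=4; cleared 0 line(s) (total 0); column heights now [0 3 6 5 5], max=6
Drop 4: S rot0 at col 2 lands with bottom-row=6; cleared 0 line(s) (total 0); column heights now [0 3 7 8 8], max=8

Answer: 0 3 7 8 8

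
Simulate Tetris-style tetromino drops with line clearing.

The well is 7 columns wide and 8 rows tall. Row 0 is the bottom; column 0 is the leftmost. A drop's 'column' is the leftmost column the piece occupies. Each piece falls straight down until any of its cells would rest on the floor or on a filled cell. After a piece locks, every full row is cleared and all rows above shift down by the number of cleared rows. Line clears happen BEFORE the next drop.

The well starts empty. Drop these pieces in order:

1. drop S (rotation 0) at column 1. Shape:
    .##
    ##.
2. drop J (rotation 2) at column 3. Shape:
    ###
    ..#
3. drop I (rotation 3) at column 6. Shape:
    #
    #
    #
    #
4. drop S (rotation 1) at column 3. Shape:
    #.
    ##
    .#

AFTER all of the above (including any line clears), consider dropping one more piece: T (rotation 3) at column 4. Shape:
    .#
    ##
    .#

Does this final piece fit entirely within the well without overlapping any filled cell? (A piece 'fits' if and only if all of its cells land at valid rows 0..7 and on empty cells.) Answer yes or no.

Drop 1: S rot0 at col 1 lands with bottom-row=0; cleared 0 line(s) (total 0); column heights now [0 1 2 2 0 0 0], max=2
Drop 2: J rot2 at col 3 lands with bottom-row=1; cleared 0 line(s) (total 0); column heights now [0 1 2 3 3 3 0], max=3
Drop 3: I rot3 at col 6 lands with bottom-row=0; cleared 0 line(s) (total 0); column heights now [0 1 2 3 3 3 4], max=4
Drop 4: S rot1 at col 3 lands with bottom-row=3; cleared 0 line(s) (total 0); column heights now [0 1 2 6 5 3 4], max=6
Test piece T rot3 at col 4 (width 2): heights before test = [0 1 2 6 5 3 4]; fits = True

Answer: yes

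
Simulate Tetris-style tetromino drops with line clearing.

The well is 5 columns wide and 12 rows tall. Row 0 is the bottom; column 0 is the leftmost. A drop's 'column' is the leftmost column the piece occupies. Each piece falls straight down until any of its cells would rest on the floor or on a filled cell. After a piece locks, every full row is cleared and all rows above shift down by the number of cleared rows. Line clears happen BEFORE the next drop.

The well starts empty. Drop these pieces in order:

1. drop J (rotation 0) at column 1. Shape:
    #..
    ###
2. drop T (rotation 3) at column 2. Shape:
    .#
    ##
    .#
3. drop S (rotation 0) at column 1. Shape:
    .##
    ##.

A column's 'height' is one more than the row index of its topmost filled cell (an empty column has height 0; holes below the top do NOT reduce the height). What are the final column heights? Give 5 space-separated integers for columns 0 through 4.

Answer: 0 4 5 5 0

Derivation:
Drop 1: J rot0 at col 1 lands with bottom-row=0; cleared 0 line(s) (total 0); column heights now [0 2 1 1 0], max=2
Drop 2: T rot3 at col 2 lands with bottom-row=1; cleared 0 line(s) (total 0); column heights now [0 2 3 4 0], max=4
Drop 3: S rot0 at col 1 lands with bottom-row=3; cleared 0 line(s) (total 0); column heights now [0 4 5 5 0], max=5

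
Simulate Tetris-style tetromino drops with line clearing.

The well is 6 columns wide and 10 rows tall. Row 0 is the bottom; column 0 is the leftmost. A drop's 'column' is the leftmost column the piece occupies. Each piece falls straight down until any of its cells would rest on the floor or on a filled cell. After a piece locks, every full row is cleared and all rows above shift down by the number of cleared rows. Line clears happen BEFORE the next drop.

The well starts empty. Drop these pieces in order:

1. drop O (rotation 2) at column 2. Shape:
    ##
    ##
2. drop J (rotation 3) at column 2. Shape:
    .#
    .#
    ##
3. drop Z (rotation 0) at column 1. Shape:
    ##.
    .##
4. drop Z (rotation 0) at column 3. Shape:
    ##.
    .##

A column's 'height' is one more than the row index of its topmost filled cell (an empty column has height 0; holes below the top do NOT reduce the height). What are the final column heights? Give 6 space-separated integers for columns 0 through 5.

Answer: 0 7 7 7 7 6

Derivation:
Drop 1: O rot2 at col 2 lands with bottom-row=0; cleared 0 line(s) (total 0); column heights now [0 0 2 2 0 0], max=2
Drop 2: J rot3 at col 2 lands with bottom-row=2; cleared 0 line(s) (total 0); column heights now [0 0 3 5 0 0], max=5
Drop 3: Z rot0 at col 1 lands with bottom-row=5; cleared 0 line(s) (total 0); column heights now [0 7 7 6 0 0], max=7
Drop 4: Z rot0 at col 3 lands with bottom-row=5; cleared 0 line(s) (total 0); column heights now [0 7 7 7 7 6], max=7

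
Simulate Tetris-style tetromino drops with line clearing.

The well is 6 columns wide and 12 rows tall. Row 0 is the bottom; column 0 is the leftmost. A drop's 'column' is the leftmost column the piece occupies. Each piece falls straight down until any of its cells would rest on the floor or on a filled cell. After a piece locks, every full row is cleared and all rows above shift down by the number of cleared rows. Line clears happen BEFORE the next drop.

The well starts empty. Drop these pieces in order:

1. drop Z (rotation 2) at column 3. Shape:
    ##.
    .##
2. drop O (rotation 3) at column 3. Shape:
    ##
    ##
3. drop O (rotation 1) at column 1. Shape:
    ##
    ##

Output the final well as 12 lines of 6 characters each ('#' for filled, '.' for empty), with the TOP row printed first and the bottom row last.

Answer: ......
......
......
......
......
......
......
......
...##.
...##.
.####.
.##.##

Derivation:
Drop 1: Z rot2 at col 3 lands with bottom-row=0; cleared 0 line(s) (total 0); column heights now [0 0 0 2 2 1], max=2
Drop 2: O rot3 at col 3 lands with bottom-row=2; cleared 0 line(s) (total 0); column heights now [0 0 0 4 4 1], max=4
Drop 3: O rot1 at col 1 lands with bottom-row=0; cleared 0 line(s) (total 0); column heights now [0 2 2 4 4 1], max=4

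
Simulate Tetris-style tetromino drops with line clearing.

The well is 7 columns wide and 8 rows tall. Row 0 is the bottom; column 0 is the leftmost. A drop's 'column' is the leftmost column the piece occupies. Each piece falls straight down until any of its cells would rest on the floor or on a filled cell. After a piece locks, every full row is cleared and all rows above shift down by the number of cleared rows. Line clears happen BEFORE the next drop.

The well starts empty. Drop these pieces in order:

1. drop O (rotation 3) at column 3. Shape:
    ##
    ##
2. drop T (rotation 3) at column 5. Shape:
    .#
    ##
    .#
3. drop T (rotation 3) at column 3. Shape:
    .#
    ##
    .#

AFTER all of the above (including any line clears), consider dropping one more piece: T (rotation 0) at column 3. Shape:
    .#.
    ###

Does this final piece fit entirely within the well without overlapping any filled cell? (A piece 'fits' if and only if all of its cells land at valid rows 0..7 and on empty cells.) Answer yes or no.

Answer: yes

Derivation:
Drop 1: O rot3 at col 3 lands with bottom-row=0; cleared 0 line(s) (total 0); column heights now [0 0 0 2 2 0 0], max=2
Drop 2: T rot3 at col 5 lands with bottom-row=0; cleared 0 line(s) (total 0); column heights now [0 0 0 2 2 2 3], max=3
Drop 3: T rot3 at col 3 lands with bottom-row=2; cleared 0 line(s) (total 0); column heights now [0 0 0 4 5 2 3], max=5
Test piece T rot0 at col 3 (width 3): heights before test = [0 0 0 4 5 2 3]; fits = True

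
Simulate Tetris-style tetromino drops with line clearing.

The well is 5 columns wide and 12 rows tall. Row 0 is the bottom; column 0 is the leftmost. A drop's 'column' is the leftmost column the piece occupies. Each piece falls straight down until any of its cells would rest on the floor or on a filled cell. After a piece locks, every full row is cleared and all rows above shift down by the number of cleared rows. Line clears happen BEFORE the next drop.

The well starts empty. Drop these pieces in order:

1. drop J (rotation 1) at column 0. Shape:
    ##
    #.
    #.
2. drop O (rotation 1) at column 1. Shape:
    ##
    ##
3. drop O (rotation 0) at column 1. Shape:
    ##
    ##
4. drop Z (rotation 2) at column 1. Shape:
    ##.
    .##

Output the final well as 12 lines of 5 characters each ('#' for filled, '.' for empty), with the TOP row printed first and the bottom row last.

Drop 1: J rot1 at col 0 lands with bottom-row=0; cleared 0 line(s) (total 0); column heights now [3 3 0 0 0], max=3
Drop 2: O rot1 at col 1 lands with bottom-row=3; cleared 0 line(s) (total 0); column heights now [3 5 5 0 0], max=5
Drop 3: O rot0 at col 1 lands with bottom-row=5; cleared 0 line(s) (total 0); column heights now [3 7 7 0 0], max=7
Drop 4: Z rot2 at col 1 lands with bottom-row=7; cleared 0 line(s) (total 0); column heights now [3 9 9 8 0], max=9

Answer: .....
.....
.....
.##..
..##.
.##..
.##..
.##..
.##..
##...
#....
#....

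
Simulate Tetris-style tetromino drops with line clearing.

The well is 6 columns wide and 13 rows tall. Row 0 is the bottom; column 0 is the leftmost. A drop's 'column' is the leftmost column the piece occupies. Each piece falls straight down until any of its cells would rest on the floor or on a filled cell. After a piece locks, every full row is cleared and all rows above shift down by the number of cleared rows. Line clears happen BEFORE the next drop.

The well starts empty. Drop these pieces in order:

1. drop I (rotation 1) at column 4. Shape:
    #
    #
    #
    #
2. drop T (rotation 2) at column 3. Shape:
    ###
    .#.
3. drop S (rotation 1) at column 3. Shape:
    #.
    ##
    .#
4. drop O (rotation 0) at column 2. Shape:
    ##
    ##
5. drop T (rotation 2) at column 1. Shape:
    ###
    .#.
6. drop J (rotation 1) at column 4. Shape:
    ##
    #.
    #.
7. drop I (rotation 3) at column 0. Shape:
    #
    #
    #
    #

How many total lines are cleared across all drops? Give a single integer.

Answer: 0

Derivation:
Drop 1: I rot1 at col 4 lands with bottom-row=0; cleared 0 line(s) (total 0); column heights now [0 0 0 0 4 0], max=4
Drop 2: T rot2 at col 3 lands with bottom-row=4; cleared 0 line(s) (total 0); column heights now [0 0 0 6 6 6], max=6
Drop 3: S rot1 at col 3 lands with bottom-row=6; cleared 0 line(s) (total 0); column heights now [0 0 0 9 8 6], max=9
Drop 4: O rot0 at col 2 lands with bottom-row=9; cleared 0 line(s) (total 0); column heights now [0 0 11 11 8 6], max=11
Drop 5: T rot2 at col 1 lands with bottom-row=11; cleared 0 line(s) (total 0); column heights now [0 13 13 13 8 6], max=13
Drop 6: J rot1 at col 4 lands with bottom-row=8; cleared 0 line(s) (total 0); column heights now [0 13 13 13 11 11], max=13
Drop 7: I rot3 at col 0 lands with bottom-row=0; cleared 0 line(s) (total 0); column heights now [4 13 13 13 11 11], max=13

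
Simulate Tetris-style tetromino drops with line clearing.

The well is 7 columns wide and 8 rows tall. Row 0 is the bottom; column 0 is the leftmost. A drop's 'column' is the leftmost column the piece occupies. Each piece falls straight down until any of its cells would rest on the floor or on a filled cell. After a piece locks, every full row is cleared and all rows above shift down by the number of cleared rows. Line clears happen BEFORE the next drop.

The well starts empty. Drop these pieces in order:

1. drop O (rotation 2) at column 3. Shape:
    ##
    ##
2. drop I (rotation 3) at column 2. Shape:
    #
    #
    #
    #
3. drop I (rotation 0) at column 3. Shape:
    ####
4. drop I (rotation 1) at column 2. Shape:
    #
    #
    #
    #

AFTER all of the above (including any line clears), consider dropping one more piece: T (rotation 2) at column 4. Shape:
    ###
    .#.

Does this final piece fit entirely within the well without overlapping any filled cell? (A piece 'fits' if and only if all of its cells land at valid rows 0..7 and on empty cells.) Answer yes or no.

Answer: yes

Derivation:
Drop 1: O rot2 at col 3 lands with bottom-row=0; cleared 0 line(s) (total 0); column heights now [0 0 0 2 2 0 0], max=2
Drop 2: I rot3 at col 2 lands with bottom-row=0; cleared 0 line(s) (total 0); column heights now [0 0 4 2 2 0 0], max=4
Drop 3: I rot0 at col 3 lands with bottom-row=2; cleared 0 line(s) (total 0); column heights now [0 0 4 3 3 3 3], max=4
Drop 4: I rot1 at col 2 lands with bottom-row=4; cleared 0 line(s) (total 0); column heights now [0 0 8 3 3 3 3], max=8
Test piece T rot2 at col 4 (width 3): heights before test = [0 0 8 3 3 3 3]; fits = True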